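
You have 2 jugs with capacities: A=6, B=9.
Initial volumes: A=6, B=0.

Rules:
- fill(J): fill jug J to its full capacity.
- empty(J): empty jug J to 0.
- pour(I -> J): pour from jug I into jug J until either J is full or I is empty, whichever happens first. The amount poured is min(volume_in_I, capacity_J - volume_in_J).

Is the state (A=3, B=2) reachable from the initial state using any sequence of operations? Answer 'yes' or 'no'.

BFS explored all 10 reachable states.
Reachable set includes: (0,0), (0,3), (0,6), (0,9), (3,0), (3,9), (6,0), (6,3), (6,6), (6,9)
Target (A=3, B=2) not in reachable set → no.

Answer: no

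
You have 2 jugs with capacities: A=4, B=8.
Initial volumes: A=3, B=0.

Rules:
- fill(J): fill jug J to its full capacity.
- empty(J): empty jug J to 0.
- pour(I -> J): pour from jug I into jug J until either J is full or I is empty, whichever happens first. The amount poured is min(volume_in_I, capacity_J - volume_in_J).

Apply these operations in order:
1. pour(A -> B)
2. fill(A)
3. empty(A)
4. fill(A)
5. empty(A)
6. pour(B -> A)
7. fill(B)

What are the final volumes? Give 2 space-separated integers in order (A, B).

Step 1: pour(A -> B) -> (A=0 B=3)
Step 2: fill(A) -> (A=4 B=3)
Step 3: empty(A) -> (A=0 B=3)
Step 4: fill(A) -> (A=4 B=3)
Step 5: empty(A) -> (A=0 B=3)
Step 6: pour(B -> A) -> (A=3 B=0)
Step 7: fill(B) -> (A=3 B=8)

Answer: 3 8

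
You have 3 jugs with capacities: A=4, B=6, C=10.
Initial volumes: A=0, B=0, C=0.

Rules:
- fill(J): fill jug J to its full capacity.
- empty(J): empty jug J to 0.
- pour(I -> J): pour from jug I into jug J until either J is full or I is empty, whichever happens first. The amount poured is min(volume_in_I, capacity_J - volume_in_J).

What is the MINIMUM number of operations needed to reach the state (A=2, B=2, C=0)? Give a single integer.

Answer: 7

Derivation:
BFS from (A=0, B=0, C=0). One shortest path:
  1. fill(A) -> (A=4 B=0 C=0)
  2. fill(C) -> (A=4 B=0 C=10)
  3. pour(A -> B) -> (A=0 B=4 C=10)
  4. pour(C -> A) -> (A=4 B=4 C=6)
  5. pour(A -> B) -> (A=2 B=6 C=6)
  6. pour(B -> C) -> (A=2 B=2 C=10)
  7. empty(C) -> (A=2 B=2 C=0)
Reached target in 7 moves.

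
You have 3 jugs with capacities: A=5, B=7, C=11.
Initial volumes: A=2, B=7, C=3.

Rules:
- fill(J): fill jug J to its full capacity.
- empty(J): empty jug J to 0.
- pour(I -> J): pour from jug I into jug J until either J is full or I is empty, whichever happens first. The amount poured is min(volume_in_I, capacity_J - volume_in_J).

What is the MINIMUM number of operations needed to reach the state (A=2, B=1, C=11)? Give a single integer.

BFS from (A=2, B=7, C=3). One shortest path:
  1. empty(C) -> (A=2 B=7 C=0)
  2. pour(B -> A) -> (A=5 B=4 C=0)
  3. pour(A -> C) -> (A=0 B=4 C=5)
  4. fill(A) -> (A=5 B=4 C=5)
  5. pour(A -> B) -> (A=2 B=7 C=5)
  6. pour(B -> C) -> (A=2 B=1 C=11)
Reached target in 6 moves.

Answer: 6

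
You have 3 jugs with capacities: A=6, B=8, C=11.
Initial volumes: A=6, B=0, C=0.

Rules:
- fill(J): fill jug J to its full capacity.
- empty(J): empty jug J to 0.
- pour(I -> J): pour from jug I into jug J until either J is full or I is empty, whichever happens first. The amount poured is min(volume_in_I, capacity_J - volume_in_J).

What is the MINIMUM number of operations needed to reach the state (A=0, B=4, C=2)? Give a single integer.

BFS from (A=6, B=0, C=0). One shortest path:
  1. fill(B) -> (A=6 B=8 C=0)
  2. pour(B -> C) -> (A=6 B=0 C=8)
  3. pour(A -> B) -> (A=0 B=6 C=8)
  4. pour(C -> A) -> (A=6 B=6 C=2)
  5. pour(A -> B) -> (A=4 B=8 C=2)
  6. empty(B) -> (A=4 B=0 C=2)
  7. pour(A -> B) -> (A=0 B=4 C=2)
Reached target in 7 moves.

Answer: 7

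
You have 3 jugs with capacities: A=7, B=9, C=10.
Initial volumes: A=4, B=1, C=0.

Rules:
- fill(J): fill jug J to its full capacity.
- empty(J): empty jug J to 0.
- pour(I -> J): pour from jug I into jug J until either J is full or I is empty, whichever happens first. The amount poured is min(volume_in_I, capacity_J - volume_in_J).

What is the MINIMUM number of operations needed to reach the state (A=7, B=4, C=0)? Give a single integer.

BFS from (A=4, B=1, C=0). One shortest path:
  1. empty(B) -> (A=4 B=0 C=0)
  2. pour(A -> B) -> (A=0 B=4 C=0)
  3. fill(A) -> (A=7 B=4 C=0)
Reached target in 3 moves.

Answer: 3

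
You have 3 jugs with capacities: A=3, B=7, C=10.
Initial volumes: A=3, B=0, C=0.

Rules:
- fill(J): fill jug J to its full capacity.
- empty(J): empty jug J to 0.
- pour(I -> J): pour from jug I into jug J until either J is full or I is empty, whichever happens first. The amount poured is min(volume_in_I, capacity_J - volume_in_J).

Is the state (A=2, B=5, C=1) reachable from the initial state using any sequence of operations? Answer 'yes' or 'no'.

Answer: no

Derivation:
BFS explored all 244 reachable states.
Reachable set includes: (0,0,0), (0,0,1), (0,0,2), (0,0,3), (0,0,4), (0,0,5), (0,0,6), (0,0,7), (0,0,8), (0,0,9), (0,0,10), (0,1,0) ...
Target (A=2, B=5, C=1) not in reachable set → no.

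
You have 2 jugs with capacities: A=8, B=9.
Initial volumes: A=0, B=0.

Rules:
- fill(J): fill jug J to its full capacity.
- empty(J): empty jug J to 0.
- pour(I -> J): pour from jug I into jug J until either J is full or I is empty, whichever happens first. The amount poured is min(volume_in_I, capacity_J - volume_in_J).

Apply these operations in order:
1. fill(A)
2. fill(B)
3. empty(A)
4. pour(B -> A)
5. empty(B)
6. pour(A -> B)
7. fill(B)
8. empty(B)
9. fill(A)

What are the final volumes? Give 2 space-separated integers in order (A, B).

Step 1: fill(A) -> (A=8 B=0)
Step 2: fill(B) -> (A=8 B=9)
Step 3: empty(A) -> (A=0 B=9)
Step 4: pour(B -> A) -> (A=8 B=1)
Step 5: empty(B) -> (A=8 B=0)
Step 6: pour(A -> B) -> (A=0 B=8)
Step 7: fill(B) -> (A=0 B=9)
Step 8: empty(B) -> (A=0 B=0)
Step 9: fill(A) -> (A=8 B=0)

Answer: 8 0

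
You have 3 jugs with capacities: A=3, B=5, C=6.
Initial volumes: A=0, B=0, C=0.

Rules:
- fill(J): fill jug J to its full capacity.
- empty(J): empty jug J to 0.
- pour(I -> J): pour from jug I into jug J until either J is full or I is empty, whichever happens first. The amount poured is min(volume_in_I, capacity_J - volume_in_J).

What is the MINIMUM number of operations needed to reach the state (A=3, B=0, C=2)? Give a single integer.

Answer: 3

Derivation:
BFS from (A=0, B=0, C=0). One shortest path:
  1. fill(B) -> (A=0 B=5 C=0)
  2. pour(B -> A) -> (A=3 B=2 C=0)
  3. pour(B -> C) -> (A=3 B=0 C=2)
Reached target in 3 moves.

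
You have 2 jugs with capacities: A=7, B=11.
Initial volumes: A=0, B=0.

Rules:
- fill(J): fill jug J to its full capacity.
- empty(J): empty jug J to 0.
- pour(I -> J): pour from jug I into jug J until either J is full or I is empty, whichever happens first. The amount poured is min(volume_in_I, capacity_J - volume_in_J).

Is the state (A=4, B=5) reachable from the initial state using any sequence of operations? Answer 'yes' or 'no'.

BFS explored all 36 reachable states.
Reachable set includes: (0,0), (0,1), (0,2), (0,3), (0,4), (0,5), (0,6), (0,7), (0,8), (0,9), (0,10), (0,11) ...
Target (A=4, B=5) not in reachable set → no.

Answer: no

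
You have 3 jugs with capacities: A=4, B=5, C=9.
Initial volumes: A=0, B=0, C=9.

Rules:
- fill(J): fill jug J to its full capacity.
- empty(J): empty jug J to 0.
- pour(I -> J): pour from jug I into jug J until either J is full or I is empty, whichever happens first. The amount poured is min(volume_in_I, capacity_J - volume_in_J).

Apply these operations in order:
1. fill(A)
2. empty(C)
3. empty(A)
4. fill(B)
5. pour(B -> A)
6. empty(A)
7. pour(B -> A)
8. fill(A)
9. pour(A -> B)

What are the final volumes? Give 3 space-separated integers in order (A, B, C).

Step 1: fill(A) -> (A=4 B=0 C=9)
Step 2: empty(C) -> (A=4 B=0 C=0)
Step 3: empty(A) -> (A=0 B=0 C=0)
Step 4: fill(B) -> (A=0 B=5 C=0)
Step 5: pour(B -> A) -> (A=4 B=1 C=0)
Step 6: empty(A) -> (A=0 B=1 C=0)
Step 7: pour(B -> A) -> (A=1 B=0 C=0)
Step 8: fill(A) -> (A=4 B=0 C=0)
Step 9: pour(A -> B) -> (A=0 B=4 C=0)

Answer: 0 4 0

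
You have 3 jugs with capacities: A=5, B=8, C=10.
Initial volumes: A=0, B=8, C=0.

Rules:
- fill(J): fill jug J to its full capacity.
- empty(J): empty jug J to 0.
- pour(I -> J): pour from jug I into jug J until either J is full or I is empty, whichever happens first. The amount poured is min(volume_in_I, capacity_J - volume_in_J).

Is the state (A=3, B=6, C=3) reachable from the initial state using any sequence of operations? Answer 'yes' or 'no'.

Answer: no

Derivation:
BFS explored all 342 reachable states.
Reachable set includes: (0,0,0), (0,0,1), (0,0,2), (0,0,3), (0,0,4), (0,0,5), (0,0,6), (0,0,7), (0,0,8), (0,0,9), (0,0,10), (0,1,0) ...
Target (A=3, B=6, C=3) not in reachable set → no.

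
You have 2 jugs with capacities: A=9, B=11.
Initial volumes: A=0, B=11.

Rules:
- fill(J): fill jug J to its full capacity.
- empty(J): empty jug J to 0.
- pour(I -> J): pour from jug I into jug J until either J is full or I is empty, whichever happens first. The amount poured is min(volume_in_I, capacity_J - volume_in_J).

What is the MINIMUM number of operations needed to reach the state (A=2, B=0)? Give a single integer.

BFS from (A=0, B=11). One shortest path:
  1. pour(B -> A) -> (A=9 B=2)
  2. empty(A) -> (A=0 B=2)
  3. pour(B -> A) -> (A=2 B=0)
Reached target in 3 moves.

Answer: 3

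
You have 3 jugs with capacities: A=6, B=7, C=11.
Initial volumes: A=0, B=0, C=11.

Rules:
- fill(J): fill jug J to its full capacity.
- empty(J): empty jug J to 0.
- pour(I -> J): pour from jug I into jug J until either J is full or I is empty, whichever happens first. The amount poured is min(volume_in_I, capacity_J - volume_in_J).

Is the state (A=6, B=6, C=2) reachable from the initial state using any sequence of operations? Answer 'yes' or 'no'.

Answer: yes

Derivation:
BFS from (A=0, B=0, C=11):
  1. fill(B) -> (A=0 B=7 C=11)
  2. empty(C) -> (A=0 B=7 C=0)
  3. pour(B -> A) -> (A=6 B=1 C=0)
  4. pour(B -> C) -> (A=6 B=0 C=1)
  5. fill(B) -> (A=6 B=7 C=1)
  6. pour(B -> C) -> (A=6 B=0 C=8)
  7. pour(A -> B) -> (A=0 B=6 C=8)
  8. pour(C -> A) -> (A=6 B=6 C=2)
Target reached → yes.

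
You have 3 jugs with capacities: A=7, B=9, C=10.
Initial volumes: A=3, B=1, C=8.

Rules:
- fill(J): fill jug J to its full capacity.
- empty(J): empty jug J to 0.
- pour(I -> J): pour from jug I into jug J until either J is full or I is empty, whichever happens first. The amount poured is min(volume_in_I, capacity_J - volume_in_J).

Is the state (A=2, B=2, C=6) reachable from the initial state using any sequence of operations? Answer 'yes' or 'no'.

Answer: no

Derivation:
BFS explored all 449 reachable states.
Reachable set includes: (0,0,0), (0,0,1), (0,0,2), (0,0,3), (0,0,4), (0,0,5), (0,0,6), (0,0,7), (0,0,8), (0,0,9), (0,0,10), (0,1,0) ...
Target (A=2, B=2, C=6) not in reachable set → no.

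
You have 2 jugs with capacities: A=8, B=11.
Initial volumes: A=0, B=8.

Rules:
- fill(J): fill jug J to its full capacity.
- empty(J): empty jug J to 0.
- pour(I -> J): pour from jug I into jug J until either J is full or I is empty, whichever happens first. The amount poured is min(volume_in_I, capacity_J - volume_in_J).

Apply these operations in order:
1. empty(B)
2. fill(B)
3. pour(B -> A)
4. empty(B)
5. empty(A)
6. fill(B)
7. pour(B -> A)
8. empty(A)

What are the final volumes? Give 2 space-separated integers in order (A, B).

Answer: 0 3

Derivation:
Step 1: empty(B) -> (A=0 B=0)
Step 2: fill(B) -> (A=0 B=11)
Step 3: pour(B -> A) -> (A=8 B=3)
Step 4: empty(B) -> (A=8 B=0)
Step 5: empty(A) -> (A=0 B=0)
Step 6: fill(B) -> (A=0 B=11)
Step 7: pour(B -> A) -> (A=8 B=3)
Step 8: empty(A) -> (A=0 B=3)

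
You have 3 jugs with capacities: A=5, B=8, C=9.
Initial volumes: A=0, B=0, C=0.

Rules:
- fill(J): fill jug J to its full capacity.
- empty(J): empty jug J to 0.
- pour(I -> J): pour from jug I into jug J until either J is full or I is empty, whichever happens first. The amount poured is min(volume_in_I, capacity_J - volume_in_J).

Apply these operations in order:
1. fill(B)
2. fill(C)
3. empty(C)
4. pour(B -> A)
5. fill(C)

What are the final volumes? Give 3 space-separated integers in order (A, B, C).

Answer: 5 3 9

Derivation:
Step 1: fill(B) -> (A=0 B=8 C=0)
Step 2: fill(C) -> (A=0 B=8 C=9)
Step 3: empty(C) -> (A=0 B=8 C=0)
Step 4: pour(B -> A) -> (A=5 B=3 C=0)
Step 5: fill(C) -> (A=5 B=3 C=9)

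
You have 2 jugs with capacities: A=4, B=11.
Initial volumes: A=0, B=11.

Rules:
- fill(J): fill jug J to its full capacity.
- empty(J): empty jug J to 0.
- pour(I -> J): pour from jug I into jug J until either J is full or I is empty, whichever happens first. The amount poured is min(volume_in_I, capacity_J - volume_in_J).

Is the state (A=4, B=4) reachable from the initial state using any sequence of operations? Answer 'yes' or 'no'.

Answer: yes

Derivation:
BFS from (A=0, B=11):
  1. fill(A) -> (A=4 B=11)
  2. empty(B) -> (A=4 B=0)
  3. pour(A -> B) -> (A=0 B=4)
  4. fill(A) -> (A=4 B=4)
Target reached → yes.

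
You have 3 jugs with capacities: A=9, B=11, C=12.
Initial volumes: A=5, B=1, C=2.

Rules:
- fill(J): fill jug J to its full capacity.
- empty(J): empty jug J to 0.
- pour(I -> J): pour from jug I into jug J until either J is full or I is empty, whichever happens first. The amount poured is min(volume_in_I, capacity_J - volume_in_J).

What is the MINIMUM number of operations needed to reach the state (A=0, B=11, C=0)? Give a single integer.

Answer: 3

Derivation:
BFS from (A=5, B=1, C=2). One shortest path:
  1. empty(A) -> (A=0 B=1 C=2)
  2. fill(B) -> (A=0 B=11 C=2)
  3. empty(C) -> (A=0 B=11 C=0)
Reached target in 3 moves.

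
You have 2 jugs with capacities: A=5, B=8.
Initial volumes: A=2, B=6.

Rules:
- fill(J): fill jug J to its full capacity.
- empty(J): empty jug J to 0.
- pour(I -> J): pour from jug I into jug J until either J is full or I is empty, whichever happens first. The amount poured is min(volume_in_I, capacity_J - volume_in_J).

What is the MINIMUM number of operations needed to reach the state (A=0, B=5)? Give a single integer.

Answer: 3

Derivation:
BFS from (A=2, B=6). One shortest path:
  1. fill(A) -> (A=5 B=6)
  2. empty(B) -> (A=5 B=0)
  3. pour(A -> B) -> (A=0 B=5)
Reached target in 3 moves.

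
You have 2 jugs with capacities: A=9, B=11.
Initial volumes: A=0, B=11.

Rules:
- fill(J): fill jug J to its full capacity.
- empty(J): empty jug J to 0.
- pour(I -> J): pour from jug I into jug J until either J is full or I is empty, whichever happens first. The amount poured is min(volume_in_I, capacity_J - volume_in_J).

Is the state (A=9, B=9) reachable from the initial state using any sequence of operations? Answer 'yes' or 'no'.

Answer: yes

Derivation:
BFS from (A=0, B=11):
  1. fill(A) -> (A=9 B=11)
  2. empty(B) -> (A=9 B=0)
  3. pour(A -> B) -> (A=0 B=9)
  4. fill(A) -> (A=9 B=9)
Target reached → yes.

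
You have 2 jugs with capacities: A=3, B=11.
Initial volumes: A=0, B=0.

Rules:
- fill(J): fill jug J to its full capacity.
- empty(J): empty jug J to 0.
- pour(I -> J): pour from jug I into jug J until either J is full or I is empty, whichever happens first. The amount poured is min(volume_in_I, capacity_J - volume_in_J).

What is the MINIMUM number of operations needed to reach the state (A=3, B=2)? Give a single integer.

BFS from (A=0, B=0). One shortest path:
  1. fill(B) -> (A=0 B=11)
  2. pour(B -> A) -> (A=3 B=8)
  3. empty(A) -> (A=0 B=8)
  4. pour(B -> A) -> (A=3 B=5)
  5. empty(A) -> (A=0 B=5)
  6. pour(B -> A) -> (A=3 B=2)
Reached target in 6 moves.

Answer: 6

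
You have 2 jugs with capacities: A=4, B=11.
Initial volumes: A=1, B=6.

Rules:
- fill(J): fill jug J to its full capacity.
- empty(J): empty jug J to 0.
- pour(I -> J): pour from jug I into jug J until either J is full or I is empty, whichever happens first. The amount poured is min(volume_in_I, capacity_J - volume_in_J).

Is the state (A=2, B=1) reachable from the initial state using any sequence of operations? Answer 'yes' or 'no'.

BFS explored all 31 reachable states.
Reachable set includes: (0,0), (0,1), (0,2), (0,3), (0,4), (0,5), (0,6), (0,7), (0,8), (0,9), (0,10), (0,11) ...
Target (A=2, B=1) not in reachable set → no.

Answer: no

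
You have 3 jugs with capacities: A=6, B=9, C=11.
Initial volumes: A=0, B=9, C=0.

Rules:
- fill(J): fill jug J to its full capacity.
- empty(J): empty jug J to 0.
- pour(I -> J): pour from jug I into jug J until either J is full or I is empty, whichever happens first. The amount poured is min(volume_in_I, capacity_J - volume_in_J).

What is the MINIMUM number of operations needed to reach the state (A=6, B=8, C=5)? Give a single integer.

Answer: 8

Derivation:
BFS from (A=0, B=9, C=0). One shortest path:
  1. fill(C) -> (A=0 B=9 C=11)
  2. pour(B -> A) -> (A=6 B=3 C=11)
  3. empty(A) -> (A=0 B=3 C=11)
  4. pour(C -> A) -> (A=6 B=3 C=5)
  5. empty(A) -> (A=0 B=3 C=5)
  6. pour(C -> B) -> (A=0 B=8 C=0)
  7. fill(C) -> (A=0 B=8 C=11)
  8. pour(C -> A) -> (A=6 B=8 C=5)
Reached target in 8 moves.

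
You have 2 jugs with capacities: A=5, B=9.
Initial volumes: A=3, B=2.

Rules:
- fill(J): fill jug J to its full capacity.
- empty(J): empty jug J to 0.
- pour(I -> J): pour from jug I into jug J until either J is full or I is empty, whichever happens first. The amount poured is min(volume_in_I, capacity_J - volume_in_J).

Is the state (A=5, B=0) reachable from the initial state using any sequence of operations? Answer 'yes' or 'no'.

Answer: yes

Derivation:
BFS from (A=3, B=2):
  1. pour(B -> A) -> (A=5 B=0)
Target reached → yes.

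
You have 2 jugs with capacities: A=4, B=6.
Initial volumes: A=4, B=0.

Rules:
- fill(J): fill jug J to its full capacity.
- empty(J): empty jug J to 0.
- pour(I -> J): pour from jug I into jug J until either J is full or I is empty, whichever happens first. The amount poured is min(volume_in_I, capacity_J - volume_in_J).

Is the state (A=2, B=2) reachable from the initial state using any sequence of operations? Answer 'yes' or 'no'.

Answer: no

Derivation:
BFS explored all 10 reachable states.
Reachable set includes: (0,0), (0,2), (0,4), (0,6), (2,0), (2,6), (4,0), (4,2), (4,4), (4,6)
Target (A=2, B=2) not in reachable set → no.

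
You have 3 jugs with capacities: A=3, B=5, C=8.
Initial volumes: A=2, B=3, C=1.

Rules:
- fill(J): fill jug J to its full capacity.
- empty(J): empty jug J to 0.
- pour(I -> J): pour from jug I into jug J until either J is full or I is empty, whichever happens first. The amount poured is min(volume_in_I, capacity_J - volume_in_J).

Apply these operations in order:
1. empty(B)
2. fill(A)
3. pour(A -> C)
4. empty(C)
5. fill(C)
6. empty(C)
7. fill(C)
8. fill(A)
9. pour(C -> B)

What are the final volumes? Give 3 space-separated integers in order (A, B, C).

Step 1: empty(B) -> (A=2 B=0 C=1)
Step 2: fill(A) -> (A=3 B=0 C=1)
Step 3: pour(A -> C) -> (A=0 B=0 C=4)
Step 4: empty(C) -> (A=0 B=0 C=0)
Step 5: fill(C) -> (A=0 B=0 C=8)
Step 6: empty(C) -> (A=0 B=0 C=0)
Step 7: fill(C) -> (A=0 B=0 C=8)
Step 8: fill(A) -> (A=3 B=0 C=8)
Step 9: pour(C -> B) -> (A=3 B=5 C=3)

Answer: 3 5 3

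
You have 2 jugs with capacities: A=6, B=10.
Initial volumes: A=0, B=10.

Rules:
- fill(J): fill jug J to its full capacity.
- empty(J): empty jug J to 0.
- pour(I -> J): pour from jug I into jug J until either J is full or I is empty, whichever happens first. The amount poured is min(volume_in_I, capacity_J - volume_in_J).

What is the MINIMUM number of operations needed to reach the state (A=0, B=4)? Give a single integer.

Answer: 2

Derivation:
BFS from (A=0, B=10). One shortest path:
  1. pour(B -> A) -> (A=6 B=4)
  2. empty(A) -> (A=0 B=4)
Reached target in 2 moves.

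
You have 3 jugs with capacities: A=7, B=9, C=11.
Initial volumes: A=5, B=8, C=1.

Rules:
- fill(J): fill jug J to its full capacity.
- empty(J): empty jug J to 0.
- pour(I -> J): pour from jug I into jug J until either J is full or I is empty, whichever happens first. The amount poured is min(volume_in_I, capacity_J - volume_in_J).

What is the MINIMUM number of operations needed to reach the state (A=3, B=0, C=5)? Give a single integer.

BFS from (A=5, B=8, C=1). One shortest path:
  1. fill(B) -> (A=5 B=9 C=1)
  2. pour(B -> C) -> (A=5 B=0 C=10)
  3. pour(A -> B) -> (A=0 B=5 C=10)
  4. pour(C -> A) -> (A=7 B=5 C=3)
  5. empty(A) -> (A=0 B=5 C=3)
  6. pour(C -> A) -> (A=3 B=5 C=0)
  7. pour(B -> C) -> (A=3 B=0 C=5)
Reached target in 7 moves.

Answer: 7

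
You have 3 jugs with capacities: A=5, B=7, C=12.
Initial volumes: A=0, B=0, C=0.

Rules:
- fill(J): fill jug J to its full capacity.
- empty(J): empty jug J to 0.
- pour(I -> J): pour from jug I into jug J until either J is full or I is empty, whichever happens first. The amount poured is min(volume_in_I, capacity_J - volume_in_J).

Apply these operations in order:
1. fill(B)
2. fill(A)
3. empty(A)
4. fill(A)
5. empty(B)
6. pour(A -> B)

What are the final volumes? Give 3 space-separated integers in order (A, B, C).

Answer: 0 5 0

Derivation:
Step 1: fill(B) -> (A=0 B=7 C=0)
Step 2: fill(A) -> (A=5 B=7 C=0)
Step 3: empty(A) -> (A=0 B=7 C=0)
Step 4: fill(A) -> (A=5 B=7 C=0)
Step 5: empty(B) -> (A=5 B=0 C=0)
Step 6: pour(A -> B) -> (A=0 B=5 C=0)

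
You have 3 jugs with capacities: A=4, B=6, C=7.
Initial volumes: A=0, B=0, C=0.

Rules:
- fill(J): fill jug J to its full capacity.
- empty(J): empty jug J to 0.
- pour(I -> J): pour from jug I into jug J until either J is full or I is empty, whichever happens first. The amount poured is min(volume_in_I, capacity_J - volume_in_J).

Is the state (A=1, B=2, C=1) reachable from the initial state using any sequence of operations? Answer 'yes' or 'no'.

BFS explored all 190 reachable states.
Reachable set includes: (0,0,0), (0,0,1), (0,0,2), (0,0,3), (0,0,4), (0,0,5), (0,0,6), (0,0,7), (0,1,0), (0,1,1), (0,1,2), (0,1,3) ...
Target (A=1, B=2, C=1) not in reachable set → no.

Answer: no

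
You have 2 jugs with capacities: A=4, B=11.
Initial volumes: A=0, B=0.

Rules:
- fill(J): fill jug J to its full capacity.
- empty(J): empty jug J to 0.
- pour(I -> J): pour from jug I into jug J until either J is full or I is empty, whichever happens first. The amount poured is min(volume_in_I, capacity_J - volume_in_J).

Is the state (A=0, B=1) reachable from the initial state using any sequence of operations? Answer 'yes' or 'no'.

Answer: yes

Derivation:
BFS from (A=0, B=0):
  1. fill(A) -> (A=4 B=0)
  2. pour(A -> B) -> (A=0 B=4)
  3. fill(A) -> (A=4 B=4)
  4. pour(A -> B) -> (A=0 B=8)
  5. fill(A) -> (A=4 B=8)
  6. pour(A -> B) -> (A=1 B=11)
  7. empty(B) -> (A=1 B=0)
  8. pour(A -> B) -> (A=0 B=1)
Target reached → yes.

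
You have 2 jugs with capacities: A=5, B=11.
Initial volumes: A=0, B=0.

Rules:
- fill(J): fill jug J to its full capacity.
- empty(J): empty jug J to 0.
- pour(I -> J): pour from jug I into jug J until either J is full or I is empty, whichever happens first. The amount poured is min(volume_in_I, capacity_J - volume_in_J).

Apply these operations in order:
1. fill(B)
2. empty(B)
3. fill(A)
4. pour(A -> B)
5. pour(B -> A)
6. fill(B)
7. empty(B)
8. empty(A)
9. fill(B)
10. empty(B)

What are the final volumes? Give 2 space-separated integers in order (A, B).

Step 1: fill(B) -> (A=0 B=11)
Step 2: empty(B) -> (A=0 B=0)
Step 3: fill(A) -> (A=5 B=0)
Step 4: pour(A -> B) -> (A=0 B=5)
Step 5: pour(B -> A) -> (A=5 B=0)
Step 6: fill(B) -> (A=5 B=11)
Step 7: empty(B) -> (A=5 B=0)
Step 8: empty(A) -> (A=0 B=0)
Step 9: fill(B) -> (A=0 B=11)
Step 10: empty(B) -> (A=0 B=0)

Answer: 0 0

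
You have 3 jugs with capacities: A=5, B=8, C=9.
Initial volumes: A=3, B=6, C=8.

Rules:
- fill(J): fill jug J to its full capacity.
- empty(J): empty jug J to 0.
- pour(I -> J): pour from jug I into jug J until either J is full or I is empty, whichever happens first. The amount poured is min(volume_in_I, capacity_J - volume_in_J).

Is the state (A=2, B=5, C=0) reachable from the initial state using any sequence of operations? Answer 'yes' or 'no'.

BFS from (A=3, B=6, C=8):
  1. empty(B) -> (A=3 B=0 C=8)
  2. pour(C -> A) -> (A=5 B=0 C=6)
  3. pour(A -> B) -> (A=0 B=5 C=6)
  4. fill(A) -> (A=5 B=5 C=6)
  5. pour(A -> C) -> (A=2 B=5 C=9)
  6. empty(C) -> (A=2 B=5 C=0)
Target reached → yes.

Answer: yes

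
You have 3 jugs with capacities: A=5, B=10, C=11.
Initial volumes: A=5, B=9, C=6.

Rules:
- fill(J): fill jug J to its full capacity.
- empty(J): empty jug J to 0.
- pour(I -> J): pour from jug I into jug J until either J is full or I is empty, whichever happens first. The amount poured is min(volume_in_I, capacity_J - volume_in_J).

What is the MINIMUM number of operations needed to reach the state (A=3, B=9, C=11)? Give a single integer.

BFS from (A=5, B=9, C=6). One shortest path:
  1. empty(C) -> (A=5 B=9 C=0)
  2. pour(B -> C) -> (A=5 B=0 C=9)
  3. fill(B) -> (A=5 B=10 C=9)
  4. pour(A -> C) -> (A=3 B=10 C=11)
  5. empty(C) -> (A=3 B=10 C=0)
  6. pour(B -> C) -> (A=3 B=0 C=10)
  7. fill(B) -> (A=3 B=10 C=10)
  8. pour(B -> C) -> (A=3 B=9 C=11)
Reached target in 8 moves.

Answer: 8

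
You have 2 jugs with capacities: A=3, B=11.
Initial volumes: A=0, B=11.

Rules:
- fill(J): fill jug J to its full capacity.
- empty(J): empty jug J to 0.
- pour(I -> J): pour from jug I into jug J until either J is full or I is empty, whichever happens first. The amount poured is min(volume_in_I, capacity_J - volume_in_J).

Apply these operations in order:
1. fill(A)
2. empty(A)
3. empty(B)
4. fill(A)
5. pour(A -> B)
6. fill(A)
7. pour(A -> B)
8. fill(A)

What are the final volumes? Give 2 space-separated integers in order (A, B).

Answer: 3 6

Derivation:
Step 1: fill(A) -> (A=3 B=11)
Step 2: empty(A) -> (A=0 B=11)
Step 3: empty(B) -> (A=0 B=0)
Step 4: fill(A) -> (A=3 B=0)
Step 5: pour(A -> B) -> (A=0 B=3)
Step 6: fill(A) -> (A=3 B=3)
Step 7: pour(A -> B) -> (A=0 B=6)
Step 8: fill(A) -> (A=3 B=6)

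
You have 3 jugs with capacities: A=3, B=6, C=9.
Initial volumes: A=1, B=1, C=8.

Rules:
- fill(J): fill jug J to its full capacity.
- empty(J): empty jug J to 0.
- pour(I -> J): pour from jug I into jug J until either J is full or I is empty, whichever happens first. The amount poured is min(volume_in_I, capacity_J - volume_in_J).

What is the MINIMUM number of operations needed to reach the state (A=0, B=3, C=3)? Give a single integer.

Answer: 4

Derivation:
BFS from (A=1, B=1, C=8). One shortest path:
  1. fill(A) -> (A=3 B=1 C=8)
  2. pour(C -> B) -> (A=3 B=6 C=3)
  3. empty(B) -> (A=3 B=0 C=3)
  4. pour(A -> B) -> (A=0 B=3 C=3)
Reached target in 4 moves.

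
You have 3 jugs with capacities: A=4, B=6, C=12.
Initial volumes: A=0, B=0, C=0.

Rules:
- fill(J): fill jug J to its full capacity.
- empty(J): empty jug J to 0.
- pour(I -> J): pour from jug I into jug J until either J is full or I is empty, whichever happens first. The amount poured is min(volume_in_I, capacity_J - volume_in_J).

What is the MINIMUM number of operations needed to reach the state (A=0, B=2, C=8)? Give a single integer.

BFS from (A=0, B=0, C=0). One shortest path:
  1. fill(A) -> (A=4 B=0 C=0)
  2. fill(B) -> (A=4 B=6 C=0)
  3. pour(A -> C) -> (A=0 B=6 C=4)
  4. pour(B -> A) -> (A=4 B=2 C=4)
  5. pour(A -> C) -> (A=0 B=2 C=8)
Reached target in 5 moves.

Answer: 5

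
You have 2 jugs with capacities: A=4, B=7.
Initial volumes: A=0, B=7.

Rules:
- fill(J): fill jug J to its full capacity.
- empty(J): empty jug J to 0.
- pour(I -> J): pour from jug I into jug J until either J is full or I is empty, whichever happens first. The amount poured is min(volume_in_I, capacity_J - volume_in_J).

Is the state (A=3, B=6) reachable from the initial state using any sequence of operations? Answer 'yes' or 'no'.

Answer: no

Derivation:
BFS explored all 22 reachable states.
Reachable set includes: (0,0), (0,1), (0,2), (0,3), (0,4), (0,5), (0,6), (0,7), (1,0), (1,7), (2,0), (2,7) ...
Target (A=3, B=6) not in reachable set → no.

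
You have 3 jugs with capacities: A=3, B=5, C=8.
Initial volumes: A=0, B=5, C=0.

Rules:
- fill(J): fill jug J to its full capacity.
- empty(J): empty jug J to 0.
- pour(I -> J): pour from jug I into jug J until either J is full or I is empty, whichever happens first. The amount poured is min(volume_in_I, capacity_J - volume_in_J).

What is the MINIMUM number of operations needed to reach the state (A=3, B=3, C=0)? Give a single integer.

Answer: 4

Derivation:
BFS from (A=0, B=5, C=0). One shortest path:
  1. fill(A) -> (A=3 B=5 C=0)
  2. empty(B) -> (A=3 B=0 C=0)
  3. pour(A -> B) -> (A=0 B=3 C=0)
  4. fill(A) -> (A=3 B=3 C=0)
Reached target in 4 moves.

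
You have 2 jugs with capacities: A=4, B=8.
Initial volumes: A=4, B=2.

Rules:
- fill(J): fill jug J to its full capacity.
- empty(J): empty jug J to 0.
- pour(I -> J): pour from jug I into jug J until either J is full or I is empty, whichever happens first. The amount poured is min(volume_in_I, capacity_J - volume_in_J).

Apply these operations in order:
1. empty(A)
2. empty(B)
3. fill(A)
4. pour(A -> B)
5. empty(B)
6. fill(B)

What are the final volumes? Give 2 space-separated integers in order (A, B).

Answer: 0 8

Derivation:
Step 1: empty(A) -> (A=0 B=2)
Step 2: empty(B) -> (A=0 B=0)
Step 3: fill(A) -> (A=4 B=0)
Step 4: pour(A -> B) -> (A=0 B=4)
Step 5: empty(B) -> (A=0 B=0)
Step 6: fill(B) -> (A=0 B=8)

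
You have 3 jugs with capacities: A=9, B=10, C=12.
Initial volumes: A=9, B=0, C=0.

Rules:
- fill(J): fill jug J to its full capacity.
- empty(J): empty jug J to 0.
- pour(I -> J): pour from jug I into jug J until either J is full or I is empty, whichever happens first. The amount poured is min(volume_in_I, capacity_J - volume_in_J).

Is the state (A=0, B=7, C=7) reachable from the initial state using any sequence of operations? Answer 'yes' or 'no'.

Answer: yes

Derivation:
BFS from (A=9, B=0, C=0):
  1. fill(B) -> (A=9 B=10 C=0)
  2. pour(A -> C) -> (A=0 B=10 C=9)
  3. fill(A) -> (A=9 B=10 C=9)
  4. pour(A -> C) -> (A=6 B=10 C=12)
  5. empty(C) -> (A=6 B=10 C=0)
  6. pour(B -> C) -> (A=6 B=0 C=10)
  7. fill(B) -> (A=6 B=10 C=10)
  8. pour(B -> A) -> (A=9 B=7 C=10)
  9. pour(A -> C) -> (A=7 B=7 C=12)
  10. empty(C) -> (A=7 B=7 C=0)
  11. pour(A -> C) -> (A=0 B=7 C=7)
Target reached → yes.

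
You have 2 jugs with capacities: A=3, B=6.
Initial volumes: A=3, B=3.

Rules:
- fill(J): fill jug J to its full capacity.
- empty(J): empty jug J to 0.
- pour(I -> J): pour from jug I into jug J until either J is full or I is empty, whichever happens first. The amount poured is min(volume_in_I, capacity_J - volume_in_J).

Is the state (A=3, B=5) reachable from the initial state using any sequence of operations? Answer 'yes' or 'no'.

Answer: no

Derivation:
BFS explored all 6 reachable states.
Reachable set includes: (0,0), (0,3), (0,6), (3,0), (3,3), (3,6)
Target (A=3, B=5) not in reachable set → no.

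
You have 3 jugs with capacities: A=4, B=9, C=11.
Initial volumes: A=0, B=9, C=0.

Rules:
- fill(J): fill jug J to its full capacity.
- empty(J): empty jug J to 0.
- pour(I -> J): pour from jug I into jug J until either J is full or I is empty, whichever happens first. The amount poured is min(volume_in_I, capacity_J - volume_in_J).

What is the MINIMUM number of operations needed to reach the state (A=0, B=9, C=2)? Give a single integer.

BFS from (A=0, B=9, C=0). One shortest path:
  1. empty(B) -> (A=0 B=0 C=0)
  2. fill(C) -> (A=0 B=0 C=11)
  3. pour(C -> B) -> (A=0 B=9 C=2)
Reached target in 3 moves.

Answer: 3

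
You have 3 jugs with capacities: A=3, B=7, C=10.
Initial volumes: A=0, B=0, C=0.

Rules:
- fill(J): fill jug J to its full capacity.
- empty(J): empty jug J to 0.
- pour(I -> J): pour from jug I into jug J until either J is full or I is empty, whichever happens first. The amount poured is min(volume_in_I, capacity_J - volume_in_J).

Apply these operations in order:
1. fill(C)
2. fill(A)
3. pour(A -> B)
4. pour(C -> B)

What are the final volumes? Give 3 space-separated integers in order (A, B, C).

Step 1: fill(C) -> (A=0 B=0 C=10)
Step 2: fill(A) -> (A=3 B=0 C=10)
Step 3: pour(A -> B) -> (A=0 B=3 C=10)
Step 4: pour(C -> B) -> (A=0 B=7 C=6)

Answer: 0 7 6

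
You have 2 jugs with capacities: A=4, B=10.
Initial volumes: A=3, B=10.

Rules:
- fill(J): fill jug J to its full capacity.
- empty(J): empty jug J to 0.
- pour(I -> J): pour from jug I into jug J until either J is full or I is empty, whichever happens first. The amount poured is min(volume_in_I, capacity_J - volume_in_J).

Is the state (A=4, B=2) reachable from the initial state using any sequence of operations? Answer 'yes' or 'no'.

Answer: yes

Derivation:
BFS from (A=3, B=10):
  1. empty(A) -> (A=0 B=10)
  2. pour(B -> A) -> (A=4 B=6)
  3. empty(A) -> (A=0 B=6)
  4. pour(B -> A) -> (A=4 B=2)
Target reached → yes.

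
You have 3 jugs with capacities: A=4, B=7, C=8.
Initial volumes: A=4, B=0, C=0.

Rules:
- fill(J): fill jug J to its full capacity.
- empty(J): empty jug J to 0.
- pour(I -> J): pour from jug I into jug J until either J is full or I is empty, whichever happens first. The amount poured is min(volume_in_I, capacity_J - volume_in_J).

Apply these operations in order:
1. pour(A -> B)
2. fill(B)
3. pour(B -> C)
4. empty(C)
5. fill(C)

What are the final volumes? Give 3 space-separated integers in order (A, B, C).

Answer: 0 0 8

Derivation:
Step 1: pour(A -> B) -> (A=0 B=4 C=0)
Step 2: fill(B) -> (A=0 B=7 C=0)
Step 3: pour(B -> C) -> (A=0 B=0 C=7)
Step 4: empty(C) -> (A=0 B=0 C=0)
Step 5: fill(C) -> (A=0 B=0 C=8)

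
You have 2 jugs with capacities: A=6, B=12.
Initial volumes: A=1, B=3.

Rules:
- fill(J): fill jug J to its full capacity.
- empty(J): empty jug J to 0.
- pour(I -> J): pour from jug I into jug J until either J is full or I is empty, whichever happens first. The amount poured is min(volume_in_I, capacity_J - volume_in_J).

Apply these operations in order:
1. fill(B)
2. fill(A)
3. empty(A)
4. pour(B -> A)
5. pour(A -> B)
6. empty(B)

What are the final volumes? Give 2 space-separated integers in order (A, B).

Answer: 0 0

Derivation:
Step 1: fill(B) -> (A=1 B=12)
Step 2: fill(A) -> (A=6 B=12)
Step 3: empty(A) -> (A=0 B=12)
Step 4: pour(B -> A) -> (A=6 B=6)
Step 5: pour(A -> B) -> (A=0 B=12)
Step 6: empty(B) -> (A=0 B=0)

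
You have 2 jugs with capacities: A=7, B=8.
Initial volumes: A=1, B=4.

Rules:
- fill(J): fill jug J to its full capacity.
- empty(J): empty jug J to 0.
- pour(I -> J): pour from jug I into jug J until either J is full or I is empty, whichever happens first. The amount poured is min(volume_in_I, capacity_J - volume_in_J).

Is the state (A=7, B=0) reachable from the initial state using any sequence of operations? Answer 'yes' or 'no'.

BFS from (A=1, B=4):
  1. fill(A) -> (A=7 B=4)
  2. empty(B) -> (A=7 B=0)
Target reached → yes.

Answer: yes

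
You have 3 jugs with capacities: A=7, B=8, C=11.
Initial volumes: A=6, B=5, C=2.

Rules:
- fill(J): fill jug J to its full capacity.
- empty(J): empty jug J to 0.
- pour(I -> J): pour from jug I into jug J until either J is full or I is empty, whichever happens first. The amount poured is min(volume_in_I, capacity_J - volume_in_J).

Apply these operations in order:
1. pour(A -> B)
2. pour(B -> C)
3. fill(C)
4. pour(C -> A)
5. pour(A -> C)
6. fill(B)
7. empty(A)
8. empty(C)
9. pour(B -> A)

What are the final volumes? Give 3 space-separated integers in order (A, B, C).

Step 1: pour(A -> B) -> (A=3 B=8 C=2)
Step 2: pour(B -> C) -> (A=3 B=0 C=10)
Step 3: fill(C) -> (A=3 B=0 C=11)
Step 4: pour(C -> A) -> (A=7 B=0 C=7)
Step 5: pour(A -> C) -> (A=3 B=0 C=11)
Step 6: fill(B) -> (A=3 B=8 C=11)
Step 7: empty(A) -> (A=0 B=8 C=11)
Step 8: empty(C) -> (A=0 B=8 C=0)
Step 9: pour(B -> A) -> (A=7 B=1 C=0)

Answer: 7 1 0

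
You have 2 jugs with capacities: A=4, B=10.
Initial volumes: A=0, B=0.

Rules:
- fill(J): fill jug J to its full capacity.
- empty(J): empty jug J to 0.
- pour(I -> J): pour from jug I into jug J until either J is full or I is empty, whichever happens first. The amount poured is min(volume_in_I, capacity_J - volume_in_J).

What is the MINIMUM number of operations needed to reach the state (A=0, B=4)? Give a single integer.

Answer: 2

Derivation:
BFS from (A=0, B=0). One shortest path:
  1. fill(A) -> (A=4 B=0)
  2. pour(A -> B) -> (A=0 B=4)
Reached target in 2 moves.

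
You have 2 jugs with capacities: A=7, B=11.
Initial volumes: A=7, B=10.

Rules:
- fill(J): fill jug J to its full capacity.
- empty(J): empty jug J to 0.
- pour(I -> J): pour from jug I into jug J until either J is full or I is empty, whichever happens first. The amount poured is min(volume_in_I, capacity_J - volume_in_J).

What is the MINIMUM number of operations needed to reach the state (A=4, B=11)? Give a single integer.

Answer: 6

Derivation:
BFS from (A=7, B=10). One shortest path:
  1. empty(A) -> (A=0 B=10)
  2. fill(B) -> (A=0 B=11)
  3. pour(B -> A) -> (A=7 B=4)
  4. empty(A) -> (A=0 B=4)
  5. pour(B -> A) -> (A=4 B=0)
  6. fill(B) -> (A=4 B=11)
Reached target in 6 moves.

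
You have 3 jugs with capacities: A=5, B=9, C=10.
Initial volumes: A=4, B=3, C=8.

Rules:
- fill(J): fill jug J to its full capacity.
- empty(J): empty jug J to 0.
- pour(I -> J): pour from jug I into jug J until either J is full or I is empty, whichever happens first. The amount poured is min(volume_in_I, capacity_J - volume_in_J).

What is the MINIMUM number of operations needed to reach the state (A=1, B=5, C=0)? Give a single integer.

Answer: 5

Derivation:
BFS from (A=4, B=3, C=8). One shortest path:
  1. pour(B -> A) -> (A=5 B=2 C=8)
  2. pour(C -> B) -> (A=5 B=9 C=1)
  3. empty(B) -> (A=5 B=0 C=1)
  4. pour(A -> B) -> (A=0 B=5 C=1)
  5. pour(C -> A) -> (A=1 B=5 C=0)
Reached target in 5 moves.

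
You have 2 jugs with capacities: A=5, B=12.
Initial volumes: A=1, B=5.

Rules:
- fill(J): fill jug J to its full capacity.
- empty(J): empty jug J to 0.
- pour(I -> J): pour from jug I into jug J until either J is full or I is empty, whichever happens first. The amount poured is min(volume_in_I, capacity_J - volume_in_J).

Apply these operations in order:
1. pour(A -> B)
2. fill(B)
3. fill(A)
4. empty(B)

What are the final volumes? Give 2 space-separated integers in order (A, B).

Answer: 5 0

Derivation:
Step 1: pour(A -> B) -> (A=0 B=6)
Step 2: fill(B) -> (A=0 B=12)
Step 3: fill(A) -> (A=5 B=12)
Step 4: empty(B) -> (A=5 B=0)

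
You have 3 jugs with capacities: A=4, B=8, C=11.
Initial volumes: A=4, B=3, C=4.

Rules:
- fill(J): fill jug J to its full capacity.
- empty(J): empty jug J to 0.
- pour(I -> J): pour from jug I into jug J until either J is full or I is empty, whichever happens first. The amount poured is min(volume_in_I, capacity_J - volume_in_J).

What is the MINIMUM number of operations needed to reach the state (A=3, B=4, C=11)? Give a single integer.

Answer: 4

Derivation:
BFS from (A=4, B=3, C=4). One shortest path:
  1. empty(A) -> (A=0 B=3 C=4)
  2. pour(B -> A) -> (A=3 B=0 C=4)
  3. pour(C -> B) -> (A=3 B=4 C=0)
  4. fill(C) -> (A=3 B=4 C=11)
Reached target in 4 moves.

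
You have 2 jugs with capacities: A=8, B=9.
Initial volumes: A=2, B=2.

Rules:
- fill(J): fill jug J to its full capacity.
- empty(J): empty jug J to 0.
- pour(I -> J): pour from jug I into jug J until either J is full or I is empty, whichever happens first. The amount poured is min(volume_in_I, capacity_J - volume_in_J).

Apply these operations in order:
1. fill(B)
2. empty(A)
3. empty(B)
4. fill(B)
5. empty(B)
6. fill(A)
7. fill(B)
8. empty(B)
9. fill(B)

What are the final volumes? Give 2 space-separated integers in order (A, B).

Answer: 8 9

Derivation:
Step 1: fill(B) -> (A=2 B=9)
Step 2: empty(A) -> (A=0 B=9)
Step 3: empty(B) -> (A=0 B=0)
Step 4: fill(B) -> (A=0 B=9)
Step 5: empty(B) -> (A=0 B=0)
Step 6: fill(A) -> (A=8 B=0)
Step 7: fill(B) -> (A=8 B=9)
Step 8: empty(B) -> (A=8 B=0)
Step 9: fill(B) -> (A=8 B=9)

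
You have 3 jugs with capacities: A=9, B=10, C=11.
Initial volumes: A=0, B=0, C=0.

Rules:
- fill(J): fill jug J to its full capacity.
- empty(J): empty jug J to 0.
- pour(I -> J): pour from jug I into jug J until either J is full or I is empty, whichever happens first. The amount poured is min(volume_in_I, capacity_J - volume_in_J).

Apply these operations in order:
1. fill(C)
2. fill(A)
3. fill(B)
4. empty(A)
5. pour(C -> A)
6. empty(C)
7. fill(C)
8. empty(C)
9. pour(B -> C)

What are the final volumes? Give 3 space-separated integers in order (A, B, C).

Answer: 9 0 10

Derivation:
Step 1: fill(C) -> (A=0 B=0 C=11)
Step 2: fill(A) -> (A=9 B=0 C=11)
Step 3: fill(B) -> (A=9 B=10 C=11)
Step 4: empty(A) -> (A=0 B=10 C=11)
Step 5: pour(C -> A) -> (A=9 B=10 C=2)
Step 6: empty(C) -> (A=9 B=10 C=0)
Step 7: fill(C) -> (A=9 B=10 C=11)
Step 8: empty(C) -> (A=9 B=10 C=0)
Step 9: pour(B -> C) -> (A=9 B=0 C=10)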